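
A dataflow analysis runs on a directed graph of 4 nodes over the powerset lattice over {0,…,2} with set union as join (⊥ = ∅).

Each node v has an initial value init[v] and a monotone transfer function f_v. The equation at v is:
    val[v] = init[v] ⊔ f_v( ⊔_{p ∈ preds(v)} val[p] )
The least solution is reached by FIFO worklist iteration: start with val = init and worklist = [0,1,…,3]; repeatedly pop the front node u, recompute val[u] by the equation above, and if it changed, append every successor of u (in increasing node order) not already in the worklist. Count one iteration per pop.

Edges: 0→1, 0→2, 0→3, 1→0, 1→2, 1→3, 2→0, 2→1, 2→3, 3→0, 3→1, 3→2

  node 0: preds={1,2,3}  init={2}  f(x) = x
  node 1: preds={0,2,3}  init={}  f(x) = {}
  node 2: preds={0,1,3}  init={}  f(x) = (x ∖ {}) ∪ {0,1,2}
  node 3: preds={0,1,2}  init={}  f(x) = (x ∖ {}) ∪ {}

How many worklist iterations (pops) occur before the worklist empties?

8

Iteration log — 8 steps:
  step 1. node 0  ⊔preds={}  new={2}  stable
  step 2. node 1  ⊔preds={2}  new={}  stable
  step 3. node 2  ⊔preds={2}  new={0,1,2}  old={}  +wl: 0,1
  step 4. node 3  ⊔preds={0,1,2}  new={0,1,2}  old={}  +wl: 2
  step 5. node 0  ⊔preds={0,1,2}  new={0,1,2}  old={2}  +wl: 3
  step 6. node 1  ⊔preds={0,1,2}  new={}  stable
  step 7. node 2  ⊔preds={0,1,2}  new={0,1,2}  stable
  step 8. node 3  ⊔preds={0,1,2}  new={0,1,2}  stable

Least fixpoint reached:
  node 0: {0,1,2}
  node 1: {}
  node 2: {0,1,2}
  node 3: {0,1,2}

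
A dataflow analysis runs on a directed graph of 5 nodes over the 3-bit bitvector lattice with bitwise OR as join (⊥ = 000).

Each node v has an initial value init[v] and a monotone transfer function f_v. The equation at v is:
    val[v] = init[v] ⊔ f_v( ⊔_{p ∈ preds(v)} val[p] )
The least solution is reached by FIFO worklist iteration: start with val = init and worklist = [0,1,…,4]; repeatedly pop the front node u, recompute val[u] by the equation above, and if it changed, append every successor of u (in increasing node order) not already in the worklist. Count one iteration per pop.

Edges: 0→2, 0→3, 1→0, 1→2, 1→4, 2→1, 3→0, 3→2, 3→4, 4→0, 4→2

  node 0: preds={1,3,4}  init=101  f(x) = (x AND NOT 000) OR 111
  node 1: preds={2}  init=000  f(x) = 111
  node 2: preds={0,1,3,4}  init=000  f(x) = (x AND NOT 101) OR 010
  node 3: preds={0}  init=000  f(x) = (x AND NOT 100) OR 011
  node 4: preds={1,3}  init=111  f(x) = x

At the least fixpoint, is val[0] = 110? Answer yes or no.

Worklist (8 pops):
  #1 pop 0: in=111 → 111 (was 101); enqueue []
  #2 pop 1: in=000 → 111 (was 000); enqueue [0]
  #3 pop 2: in=111 → 010 (was 000); enqueue [1]
  #4 pop 3: in=111 → 011 (was 000); enqueue [2]
  #5 pop 4: in=111 → 111 (no change)
  #6 pop 0: in=111 → 111 (no change)
  #7 pop 1: in=010 → 111 (no change)
  #8 pop 2: in=111 → 010 (no change)

Fixpoint:
  val[0] = 111
  val[1] = 111
  val[2] = 010
  val[3] = 011
  val[4] = 111

no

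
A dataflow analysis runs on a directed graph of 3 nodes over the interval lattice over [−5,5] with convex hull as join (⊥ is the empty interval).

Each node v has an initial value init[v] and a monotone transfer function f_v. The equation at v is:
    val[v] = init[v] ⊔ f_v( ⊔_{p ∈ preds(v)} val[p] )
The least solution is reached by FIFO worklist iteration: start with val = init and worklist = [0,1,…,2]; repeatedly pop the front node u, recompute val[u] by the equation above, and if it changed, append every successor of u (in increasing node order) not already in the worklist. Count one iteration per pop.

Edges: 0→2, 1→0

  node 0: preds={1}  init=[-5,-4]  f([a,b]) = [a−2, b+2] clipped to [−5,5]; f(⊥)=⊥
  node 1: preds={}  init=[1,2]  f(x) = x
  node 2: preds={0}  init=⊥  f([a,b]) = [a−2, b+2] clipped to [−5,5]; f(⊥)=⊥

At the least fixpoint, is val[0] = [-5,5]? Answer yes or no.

no

Trace (3 dequeues):
  [1] u=0 | in [1,2] | out [-5,4] | prev [-5,-4] | push {}
  [2] u=1 | in ⊥ | out [1,2] | ==
  [3] u=2 | in [-5,4] | out [-5,5] | prev ⊥ | push {}

Converged values:
  [0] [-5,4]
  [1] [1,2]
  [2] [-5,5]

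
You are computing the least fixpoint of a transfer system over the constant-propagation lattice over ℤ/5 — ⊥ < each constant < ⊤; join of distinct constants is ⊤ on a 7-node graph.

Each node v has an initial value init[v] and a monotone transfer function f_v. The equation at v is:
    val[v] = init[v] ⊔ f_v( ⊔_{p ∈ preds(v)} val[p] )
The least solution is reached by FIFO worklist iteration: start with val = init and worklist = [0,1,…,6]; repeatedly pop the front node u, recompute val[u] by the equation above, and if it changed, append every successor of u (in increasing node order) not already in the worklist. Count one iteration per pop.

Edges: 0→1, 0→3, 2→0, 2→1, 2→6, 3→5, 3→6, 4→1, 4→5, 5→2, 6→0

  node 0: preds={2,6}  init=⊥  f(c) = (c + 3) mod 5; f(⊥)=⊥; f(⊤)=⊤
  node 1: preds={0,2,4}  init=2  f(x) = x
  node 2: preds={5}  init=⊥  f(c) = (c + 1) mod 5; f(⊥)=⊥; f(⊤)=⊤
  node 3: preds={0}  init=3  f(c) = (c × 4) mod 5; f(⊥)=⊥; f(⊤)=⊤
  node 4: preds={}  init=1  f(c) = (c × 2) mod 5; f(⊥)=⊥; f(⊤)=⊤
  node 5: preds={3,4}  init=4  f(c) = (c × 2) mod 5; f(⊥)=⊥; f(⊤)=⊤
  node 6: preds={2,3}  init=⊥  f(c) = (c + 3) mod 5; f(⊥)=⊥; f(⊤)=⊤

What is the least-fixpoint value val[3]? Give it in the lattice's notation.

⊤

Worklist (15 pops):
  #1 pop 0: in=⊥ → ⊥ (no change)
  #2 pop 1: in=1 → ⊤ (was 2); enqueue []
  #3 pop 2: in=4 → 0 (was ⊥); enqueue [0,1]
  #4 pop 3: in=⊥ → 3 (no change)
  #5 pop 4: in=⊥ → 1 (no change)
  #6 pop 5: in=⊤ → ⊤ (was 4); enqueue [2]
  #7 pop 6: in=⊤ → ⊤ (was ⊥); enqueue []
  #8 pop 0: in=⊤ → ⊤ (was ⊥); enqueue [3]
  #9 pop 1: in=⊤ → ⊤ (no change)
  #10 pop 2: in=⊤ → ⊤ (was 0); enqueue [0,1,6]
  #11 pop 3: in=⊤ → ⊤ (was 3); enqueue [5]
  #12 pop 0: in=⊤ → ⊤ (no change)
  #13 pop 1: in=⊤ → ⊤ (no change)
  #14 pop 6: in=⊤ → ⊤ (no change)
  #15 pop 5: in=⊤ → ⊤ (no change)

Fixpoint:
  val[0] = ⊤
  val[1] = ⊤
  val[2] = ⊤
  val[3] = ⊤
  val[4] = 1
  val[5] = ⊤
  val[6] = ⊤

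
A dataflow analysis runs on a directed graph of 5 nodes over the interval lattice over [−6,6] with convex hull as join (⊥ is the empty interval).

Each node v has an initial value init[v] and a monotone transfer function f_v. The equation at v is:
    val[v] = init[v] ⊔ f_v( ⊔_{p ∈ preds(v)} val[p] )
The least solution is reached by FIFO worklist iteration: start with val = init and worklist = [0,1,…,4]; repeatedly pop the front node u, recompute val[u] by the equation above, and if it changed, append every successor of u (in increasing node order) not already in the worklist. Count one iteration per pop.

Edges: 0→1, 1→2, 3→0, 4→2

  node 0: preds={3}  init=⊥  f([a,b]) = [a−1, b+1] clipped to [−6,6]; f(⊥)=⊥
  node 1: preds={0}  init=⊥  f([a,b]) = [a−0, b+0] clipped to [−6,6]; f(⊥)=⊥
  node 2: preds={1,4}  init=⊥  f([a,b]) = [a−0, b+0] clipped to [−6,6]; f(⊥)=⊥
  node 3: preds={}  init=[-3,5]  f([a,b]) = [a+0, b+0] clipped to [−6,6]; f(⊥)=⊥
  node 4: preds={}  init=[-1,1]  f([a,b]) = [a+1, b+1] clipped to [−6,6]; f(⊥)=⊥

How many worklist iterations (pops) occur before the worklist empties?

Iteration log — 5 steps:
  step 1. node 0  ⊔preds=[-3,5]  new=[-4,6]  old=⊥  +wl: 
  step 2. node 1  ⊔preds=[-4,6]  new=[-4,6]  old=⊥  +wl: 
  step 3. node 2  ⊔preds=[-4,6]  new=[-4,6]  old=⊥  +wl: 
  step 4. node 3  ⊔preds=⊥  new=[-3,5]  stable
  step 5. node 4  ⊔preds=⊥  new=[-1,1]  stable

Least fixpoint reached:
  node 0: [-4,6]
  node 1: [-4,6]
  node 2: [-4,6]
  node 3: [-3,5]
  node 4: [-1,1]

5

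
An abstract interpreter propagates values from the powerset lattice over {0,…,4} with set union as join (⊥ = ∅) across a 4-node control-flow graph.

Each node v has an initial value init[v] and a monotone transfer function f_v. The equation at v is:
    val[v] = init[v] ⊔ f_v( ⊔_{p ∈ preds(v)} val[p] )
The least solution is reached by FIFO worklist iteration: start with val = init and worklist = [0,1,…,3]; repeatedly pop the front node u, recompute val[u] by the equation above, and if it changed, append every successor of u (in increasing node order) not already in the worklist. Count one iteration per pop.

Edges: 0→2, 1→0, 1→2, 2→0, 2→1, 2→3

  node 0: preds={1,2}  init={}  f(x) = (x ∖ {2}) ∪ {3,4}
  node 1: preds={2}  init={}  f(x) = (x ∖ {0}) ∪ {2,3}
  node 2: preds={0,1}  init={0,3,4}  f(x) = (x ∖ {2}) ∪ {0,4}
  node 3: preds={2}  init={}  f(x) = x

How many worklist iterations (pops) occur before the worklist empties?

5

Iteration log — 5 steps:
  step 1. node 0  ⊔preds={0,3,4}  new={0,3,4}  old={}  +wl: 
  step 2. node 1  ⊔preds={0,3,4}  new={2,3,4}  old={}  +wl: 0
  step 3. node 2  ⊔preds={0,2,3,4}  new={0,3,4}  stable
  step 4. node 3  ⊔preds={0,3,4}  new={0,3,4}  old={}  +wl: 
  step 5. node 0  ⊔preds={0,2,3,4}  new={0,3,4}  stable

Least fixpoint reached:
  node 0: {0,3,4}
  node 1: {2,3,4}
  node 2: {0,3,4}
  node 3: {0,3,4}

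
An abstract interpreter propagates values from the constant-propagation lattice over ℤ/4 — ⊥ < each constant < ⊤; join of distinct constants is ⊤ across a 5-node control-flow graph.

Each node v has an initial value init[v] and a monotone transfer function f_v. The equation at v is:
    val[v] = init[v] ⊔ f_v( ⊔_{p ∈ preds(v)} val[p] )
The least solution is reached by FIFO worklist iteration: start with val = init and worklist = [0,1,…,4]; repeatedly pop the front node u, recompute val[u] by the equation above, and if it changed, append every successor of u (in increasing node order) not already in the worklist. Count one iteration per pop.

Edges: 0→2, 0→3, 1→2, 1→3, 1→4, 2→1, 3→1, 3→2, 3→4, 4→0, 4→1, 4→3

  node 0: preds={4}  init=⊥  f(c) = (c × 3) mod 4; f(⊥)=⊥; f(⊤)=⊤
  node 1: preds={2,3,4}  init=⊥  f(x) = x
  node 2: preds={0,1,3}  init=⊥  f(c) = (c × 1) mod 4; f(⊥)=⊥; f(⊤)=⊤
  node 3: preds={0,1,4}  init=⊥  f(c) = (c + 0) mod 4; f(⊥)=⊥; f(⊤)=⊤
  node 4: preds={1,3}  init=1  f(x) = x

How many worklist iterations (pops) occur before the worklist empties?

Trace (11 dequeues):
  [1] u=0 | in 1 | out 3 | prev ⊥ | push {}
  [2] u=1 | in 1 | out 1 | prev ⊥ | push {}
  [3] u=2 | in ⊤ | out ⊤ | prev ⊥ | push {1}
  [4] u=3 | in ⊤ | out ⊤ | prev ⊥ | push {2}
  [5] u=4 | in ⊤ | out ⊤ | prev 1 | push {0,3}
  [6] u=1 | in ⊤ | out ⊤ | prev 1 | push {4}
  [7] u=2 | in ⊤ | out ⊤ | ==
  [8] u=0 | in ⊤ | out ⊤ | prev 3 | push {2}
  [9] u=3 | in ⊤ | out ⊤ | ==
  [10] u=4 | in ⊤ | out ⊤ | ==
  [11] u=2 | in ⊤ | out ⊤ | ==

Converged values:
  [0] ⊤
  [1] ⊤
  [2] ⊤
  [3] ⊤
  [4] ⊤

11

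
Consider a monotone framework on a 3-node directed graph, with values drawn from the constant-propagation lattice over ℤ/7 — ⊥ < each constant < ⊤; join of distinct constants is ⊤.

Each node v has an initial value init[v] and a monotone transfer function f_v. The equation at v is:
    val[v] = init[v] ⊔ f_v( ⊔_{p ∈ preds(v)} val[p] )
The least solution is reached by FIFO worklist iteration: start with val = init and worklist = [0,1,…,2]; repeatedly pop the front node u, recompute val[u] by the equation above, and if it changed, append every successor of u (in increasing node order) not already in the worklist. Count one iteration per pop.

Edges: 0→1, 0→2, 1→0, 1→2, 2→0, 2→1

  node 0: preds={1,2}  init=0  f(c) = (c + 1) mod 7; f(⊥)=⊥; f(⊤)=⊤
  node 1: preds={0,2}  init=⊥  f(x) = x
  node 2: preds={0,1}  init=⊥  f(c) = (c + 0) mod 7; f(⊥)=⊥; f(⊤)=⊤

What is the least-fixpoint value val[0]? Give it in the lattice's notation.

⊤

Trace (8 dequeues):
  [1] u=0 | in ⊥ | out 0 | ==
  [2] u=1 | in 0 | out 0 | prev ⊥ | push {0}
  [3] u=2 | in 0 | out 0 | prev ⊥ | push {1}
  [4] u=0 | in 0 | out ⊤ | prev 0 | push {2}
  [5] u=1 | in ⊤ | out ⊤ | prev 0 | push {0}
  [6] u=2 | in ⊤ | out ⊤ | prev 0 | push {1}
  [7] u=0 | in ⊤ | out ⊤ | ==
  [8] u=1 | in ⊤ | out ⊤ | ==

Converged values:
  [0] ⊤
  [1] ⊤
  [2] ⊤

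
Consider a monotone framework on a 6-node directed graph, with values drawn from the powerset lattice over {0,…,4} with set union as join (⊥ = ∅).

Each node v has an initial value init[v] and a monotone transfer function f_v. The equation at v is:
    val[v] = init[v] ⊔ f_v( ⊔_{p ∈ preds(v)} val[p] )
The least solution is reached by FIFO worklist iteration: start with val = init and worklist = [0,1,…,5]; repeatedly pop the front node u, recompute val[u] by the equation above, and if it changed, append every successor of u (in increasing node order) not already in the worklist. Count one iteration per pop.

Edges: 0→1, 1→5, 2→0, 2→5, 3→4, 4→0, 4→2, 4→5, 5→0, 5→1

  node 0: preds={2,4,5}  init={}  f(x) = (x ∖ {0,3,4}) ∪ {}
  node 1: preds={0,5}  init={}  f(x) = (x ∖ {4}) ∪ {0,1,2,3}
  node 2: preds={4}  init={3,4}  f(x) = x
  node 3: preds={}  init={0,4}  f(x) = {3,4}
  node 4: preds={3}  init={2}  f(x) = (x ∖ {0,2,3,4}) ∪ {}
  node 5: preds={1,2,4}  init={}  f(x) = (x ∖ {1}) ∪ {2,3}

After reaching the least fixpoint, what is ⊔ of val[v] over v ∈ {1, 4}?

Iteration log — 8 steps:
  step 1. node 0  ⊔preds={2,3,4}  new={2}  old={}  +wl: 
  step 2. node 1  ⊔preds={2}  new={0,1,2,3}  old={}  +wl: 
  step 3. node 2  ⊔preds={2}  new={2,3,4}  old={3,4}  +wl: 0
  step 4. node 3  ⊔preds={}  new={0,3,4}  old={0,4}  +wl: 
  step 5. node 4  ⊔preds={0,3,4}  new={2}  stable
  step 6. node 5  ⊔preds={0,1,2,3,4}  new={0,2,3,4}  old={}  +wl: 1
  step 7. node 0  ⊔preds={0,2,3,4}  new={2}  stable
  step 8. node 1  ⊔preds={0,2,3,4}  new={0,1,2,3}  stable

Least fixpoint reached:
  node 0: {2}
  node 1: {0,1,2,3}
  node 2: {2,3,4}
  node 3: {0,3,4}
  node 4: {2}
  node 5: {0,2,3,4}

{0,1,2,3}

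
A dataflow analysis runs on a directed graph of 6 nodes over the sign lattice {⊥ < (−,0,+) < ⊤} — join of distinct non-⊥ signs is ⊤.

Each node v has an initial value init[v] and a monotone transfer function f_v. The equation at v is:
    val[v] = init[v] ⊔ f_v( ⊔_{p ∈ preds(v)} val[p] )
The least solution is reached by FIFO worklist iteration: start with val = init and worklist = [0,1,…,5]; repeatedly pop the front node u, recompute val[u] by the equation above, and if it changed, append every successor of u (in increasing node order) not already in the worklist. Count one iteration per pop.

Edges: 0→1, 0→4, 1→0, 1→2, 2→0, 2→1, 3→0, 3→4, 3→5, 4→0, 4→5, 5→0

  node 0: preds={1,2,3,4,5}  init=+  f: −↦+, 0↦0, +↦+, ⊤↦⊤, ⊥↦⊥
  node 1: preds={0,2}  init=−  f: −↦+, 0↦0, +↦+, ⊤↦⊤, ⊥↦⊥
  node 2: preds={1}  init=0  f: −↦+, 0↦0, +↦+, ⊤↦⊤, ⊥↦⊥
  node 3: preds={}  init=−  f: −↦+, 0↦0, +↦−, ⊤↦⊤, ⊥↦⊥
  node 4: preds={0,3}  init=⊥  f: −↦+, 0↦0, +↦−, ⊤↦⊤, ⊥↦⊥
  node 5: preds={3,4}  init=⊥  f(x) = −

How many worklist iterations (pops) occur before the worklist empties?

8

Worklist (8 pops):
  #1 pop 0: in=⊤ → ⊤ (was +); enqueue []
  #2 pop 1: in=⊤ → ⊤ (was −); enqueue [0]
  #3 pop 2: in=⊤ → ⊤ (was 0); enqueue [1]
  #4 pop 3: in=⊥ → − (no change)
  #5 pop 4: in=⊤ → ⊤ (was ⊥); enqueue []
  #6 pop 5: in=⊤ → − (was ⊥); enqueue []
  #7 pop 0: in=⊤ → ⊤ (no change)
  #8 pop 1: in=⊤ → ⊤ (no change)

Fixpoint:
  val[0] = ⊤
  val[1] = ⊤
  val[2] = ⊤
  val[3] = −
  val[4] = ⊤
  val[5] = −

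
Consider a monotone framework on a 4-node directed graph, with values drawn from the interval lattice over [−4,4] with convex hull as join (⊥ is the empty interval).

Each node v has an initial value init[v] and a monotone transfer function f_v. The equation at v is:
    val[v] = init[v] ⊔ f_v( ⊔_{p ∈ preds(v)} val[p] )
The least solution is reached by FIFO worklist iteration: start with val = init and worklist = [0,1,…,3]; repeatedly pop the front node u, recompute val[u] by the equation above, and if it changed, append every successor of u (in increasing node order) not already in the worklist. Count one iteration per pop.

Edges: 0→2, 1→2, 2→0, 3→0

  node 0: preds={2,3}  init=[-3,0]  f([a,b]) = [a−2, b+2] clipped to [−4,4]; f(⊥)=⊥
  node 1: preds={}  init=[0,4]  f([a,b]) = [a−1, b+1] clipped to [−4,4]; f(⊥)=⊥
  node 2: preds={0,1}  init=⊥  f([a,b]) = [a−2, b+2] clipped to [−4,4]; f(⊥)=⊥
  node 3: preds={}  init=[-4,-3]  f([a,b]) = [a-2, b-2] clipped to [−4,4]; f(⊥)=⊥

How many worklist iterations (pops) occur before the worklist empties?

6

Worklist (6 pops):
  #1 pop 0: in=[-4,-3] → [-4,0] (was [-3,0]); enqueue []
  #2 pop 1: in=⊥ → [0,4] (no change)
  #3 pop 2: in=[-4,4] → [-4,4] (was ⊥); enqueue [0]
  #4 pop 3: in=⊥ → [-4,-3] (no change)
  #5 pop 0: in=[-4,4] → [-4,4] (was [-4,0]); enqueue [2]
  #6 pop 2: in=[-4,4] → [-4,4] (no change)

Fixpoint:
  val[0] = [-4,4]
  val[1] = [0,4]
  val[2] = [-4,4]
  val[3] = [-4,-3]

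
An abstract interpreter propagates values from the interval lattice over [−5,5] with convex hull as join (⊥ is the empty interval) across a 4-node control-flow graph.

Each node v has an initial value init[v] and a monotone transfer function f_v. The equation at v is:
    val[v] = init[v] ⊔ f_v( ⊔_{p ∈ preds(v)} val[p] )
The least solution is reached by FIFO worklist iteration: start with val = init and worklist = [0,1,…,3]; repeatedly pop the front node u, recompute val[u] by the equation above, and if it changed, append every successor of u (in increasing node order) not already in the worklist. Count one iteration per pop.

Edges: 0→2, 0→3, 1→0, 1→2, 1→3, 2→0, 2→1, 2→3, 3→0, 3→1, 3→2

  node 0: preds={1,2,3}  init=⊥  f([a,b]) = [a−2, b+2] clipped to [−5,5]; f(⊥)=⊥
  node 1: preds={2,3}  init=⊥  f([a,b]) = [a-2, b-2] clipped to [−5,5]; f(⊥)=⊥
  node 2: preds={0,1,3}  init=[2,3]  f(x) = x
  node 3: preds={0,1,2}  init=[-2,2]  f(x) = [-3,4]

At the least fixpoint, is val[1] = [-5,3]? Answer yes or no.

Worklist (10 pops):
  #1 pop 0: in=[-2,3] → [-4,5] (was ⊥); enqueue []
  #2 pop 1: in=[-2,3] → [-4,1] (was ⊥); enqueue [0]
  #3 pop 2: in=[-4,5] → [-4,5] (was [2,3]); enqueue [1]
  #4 pop 3: in=[-4,5] → [-3,4] (was [-2,2]); enqueue [2]
  #5 pop 0: in=[-4,5] → [-5,5] (was [-4,5]); enqueue [3]
  #6 pop 1: in=[-4,5] → [-5,3] (was [-4,1]); enqueue [0]
  #7 pop 2: in=[-5,5] → [-5,5] (was [-4,5]); enqueue [1]
  #8 pop 3: in=[-5,5] → [-3,4] (no change)
  #9 pop 0: in=[-5,5] → [-5,5] (no change)
  #10 pop 1: in=[-5,5] → [-5,3] (no change)

Fixpoint:
  val[0] = [-5,5]
  val[1] = [-5,3]
  val[2] = [-5,5]
  val[3] = [-3,4]

yes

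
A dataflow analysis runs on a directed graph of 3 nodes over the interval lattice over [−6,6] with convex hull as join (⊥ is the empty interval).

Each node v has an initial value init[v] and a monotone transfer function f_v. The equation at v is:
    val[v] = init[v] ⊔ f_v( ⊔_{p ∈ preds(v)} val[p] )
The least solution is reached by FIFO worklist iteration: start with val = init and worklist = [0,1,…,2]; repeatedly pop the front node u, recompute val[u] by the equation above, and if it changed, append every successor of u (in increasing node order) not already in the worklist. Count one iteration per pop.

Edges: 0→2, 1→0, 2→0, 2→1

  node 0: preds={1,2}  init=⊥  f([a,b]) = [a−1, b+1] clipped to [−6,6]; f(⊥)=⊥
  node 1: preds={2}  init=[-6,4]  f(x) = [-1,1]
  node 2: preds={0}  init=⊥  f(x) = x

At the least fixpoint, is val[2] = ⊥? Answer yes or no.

no

Worklist (8 pops):
  #1 pop 0: in=[-6,4] → [-6,5] (was ⊥); enqueue []
  #2 pop 1: in=⊥ → [-6,4] (no change)
  #3 pop 2: in=[-6,5] → [-6,5] (was ⊥); enqueue [0,1]
  #4 pop 0: in=[-6,5] → [-6,6] (was [-6,5]); enqueue [2]
  #5 pop 1: in=[-6,5] → [-6,4] (no change)
  #6 pop 2: in=[-6,6] → [-6,6] (was [-6,5]); enqueue [0,1]
  #7 pop 0: in=[-6,6] → [-6,6] (no change)
  #8 pop 1: in=[-6,6] → [-6,4] (no change)

Fixpoint:
  val[0] = [-6,6]
  val[1] = [-6,4]
  val[2] = [-6,6]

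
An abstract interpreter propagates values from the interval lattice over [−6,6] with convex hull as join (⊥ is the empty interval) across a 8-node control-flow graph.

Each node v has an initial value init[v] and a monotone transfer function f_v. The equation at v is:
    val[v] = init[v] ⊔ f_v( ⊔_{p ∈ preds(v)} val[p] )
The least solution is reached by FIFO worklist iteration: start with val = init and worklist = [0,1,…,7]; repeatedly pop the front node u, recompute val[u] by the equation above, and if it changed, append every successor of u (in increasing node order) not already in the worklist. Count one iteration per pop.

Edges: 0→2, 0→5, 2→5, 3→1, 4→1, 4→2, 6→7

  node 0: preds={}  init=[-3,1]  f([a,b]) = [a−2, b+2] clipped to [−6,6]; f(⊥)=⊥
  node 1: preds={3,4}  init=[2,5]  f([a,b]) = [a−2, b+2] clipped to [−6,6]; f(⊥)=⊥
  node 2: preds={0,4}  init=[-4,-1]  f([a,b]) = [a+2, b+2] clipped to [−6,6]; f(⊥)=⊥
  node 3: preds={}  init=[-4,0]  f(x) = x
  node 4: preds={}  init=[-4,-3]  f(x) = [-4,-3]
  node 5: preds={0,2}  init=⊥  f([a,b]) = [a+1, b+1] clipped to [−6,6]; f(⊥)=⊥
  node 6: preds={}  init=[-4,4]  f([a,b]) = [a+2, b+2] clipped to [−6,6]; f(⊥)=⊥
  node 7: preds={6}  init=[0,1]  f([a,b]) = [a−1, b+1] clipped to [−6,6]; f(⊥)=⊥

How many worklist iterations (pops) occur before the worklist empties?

Iteration log — 8 steps:
  step 1. node 0  ⊔preds=⊥  new=[-3,1]  stable
  step 2. node 1  ⊔preds=[-4,0]  new=[-6,5]  old=[2,5]  +wl: 
  step 3. node 2  ⊔preds=[-4,1]  new=[-4,3]  old=[-4,-1]  +wl: 
  step 4. node 3  ⊔preds=⊥  new=[-4,0]  stable
  step 5. node 4  ⊔preds=⊥  new=[-4,-3]  stable
  step 6. node 5  ⊔preds=[-4,3]  new=[-3,4]  old=⊥  +wl: 
  step 7. node 6  ⊔preds=⊥  new=[-4,4]  stable
  step 8. node 7  ⊔preds=[-4,4]  new=[-5,5]  old=[0,1]  +wl: 

Least fixpoint reached:
  node 0: [-3,1]
  node 1: [-6,5]
  node 2: [-4,3]
  node 3: [-4,0]
  node 4: [-4,-3]
  node 5: [-3,4]
  node 6: [-4,4]
  node 7: [-5,5]

8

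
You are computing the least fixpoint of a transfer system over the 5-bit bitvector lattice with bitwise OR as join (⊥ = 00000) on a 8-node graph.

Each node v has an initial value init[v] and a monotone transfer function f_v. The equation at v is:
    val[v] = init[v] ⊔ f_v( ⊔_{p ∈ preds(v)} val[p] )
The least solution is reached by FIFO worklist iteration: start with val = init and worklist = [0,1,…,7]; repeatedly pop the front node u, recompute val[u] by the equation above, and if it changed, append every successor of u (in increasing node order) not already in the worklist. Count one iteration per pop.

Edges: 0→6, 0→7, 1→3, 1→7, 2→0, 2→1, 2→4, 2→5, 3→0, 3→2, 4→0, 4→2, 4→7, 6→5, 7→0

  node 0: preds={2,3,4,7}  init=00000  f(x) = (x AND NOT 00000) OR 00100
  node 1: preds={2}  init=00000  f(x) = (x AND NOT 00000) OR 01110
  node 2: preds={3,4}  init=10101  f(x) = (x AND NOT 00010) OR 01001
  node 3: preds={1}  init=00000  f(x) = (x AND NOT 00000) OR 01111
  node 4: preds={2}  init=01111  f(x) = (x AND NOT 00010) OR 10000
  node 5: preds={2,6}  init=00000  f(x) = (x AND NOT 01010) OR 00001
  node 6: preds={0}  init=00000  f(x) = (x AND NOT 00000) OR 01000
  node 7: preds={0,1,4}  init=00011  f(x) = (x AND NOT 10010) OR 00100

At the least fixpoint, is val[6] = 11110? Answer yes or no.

Trace (12 dequeues):
  [1] u=0 | in 11111 | out 11111 | prev 00000 | push {}
  [2] u=1 | in 10101 | out 11111 | prev 00000 | push {}
  [3] u=2 | in 01111 | out 11101 | prev 10101 | push {0,1}
  [4] u=3 | in 11111 | out 11111 | prev 00000 | push {2}
  [5] u=4 | in 11101 | out 11111 | prev 01111 | push {}
  [6] u=5 | in 11101 | out 10101 | prev 00000 | push {}
  [7] u=6 | in 11111 | out 11111 | prev 00000 | push {5}
  [8] u=7 | in 11111 | out 01111 | prev 00011 | push {}
  [9] u=0 | in 11111 | out 11111 | ==
  [10] u=1 | in 11101 | out 11111 | ==
  [11] u=2 | in 11111 | out 11101 | ==
  [12] u=5 | in 11111 | out 10101 | ==

Converged values:
  [0] 11111
  [1] 11111
  [2] 11101
  [3] 11111
  [4] 11111
  [5] 10101
  [6] 11111
  [7] 01111

no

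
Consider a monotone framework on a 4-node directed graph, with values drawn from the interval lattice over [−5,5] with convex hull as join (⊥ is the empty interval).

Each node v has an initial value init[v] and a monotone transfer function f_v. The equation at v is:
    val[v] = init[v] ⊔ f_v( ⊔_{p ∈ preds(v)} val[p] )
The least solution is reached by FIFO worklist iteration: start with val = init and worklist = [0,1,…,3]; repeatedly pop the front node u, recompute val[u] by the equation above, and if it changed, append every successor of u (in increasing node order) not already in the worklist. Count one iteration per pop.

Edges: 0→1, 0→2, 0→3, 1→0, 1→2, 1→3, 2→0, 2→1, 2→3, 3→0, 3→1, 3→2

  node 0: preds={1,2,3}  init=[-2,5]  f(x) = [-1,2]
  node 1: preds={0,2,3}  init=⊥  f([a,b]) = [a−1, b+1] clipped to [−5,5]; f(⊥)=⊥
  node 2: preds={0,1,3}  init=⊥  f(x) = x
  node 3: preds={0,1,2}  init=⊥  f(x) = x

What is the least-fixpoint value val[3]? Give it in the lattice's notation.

Iteration log — 16 steps:
  step 1. node 0  ⊔preds=⊥  new=[-2,5]  stable
  step 2. node 1  ⊔preds=[-2,5]  new=[-3,5]  old=⊥  +wl: 0
  step 3. node 2  ⊔preds=[-3,5]  new=[-3,5]  old=⊥  +wl: 1
  step 4. node 3  ⊔preds=[-3,5]  new=[-3,5]  old=⊥  +wl: 2
  step 5. node 0  ⊔preds=[-3,5]  new=[-2,5]  stable
  step 6. node 1  ⊔preds=[-3,5]  new=[-4,5]  old=[-3,5]  +wl: 0,3
  step 7. node 2  ⊔preds=[-4,5]  new=[-4,5]  old=[-3,5]  +wl: 1
  step 8. node 0  ⊔preds=[-4,5]  new=[-2,5]  stable
  step 9. node 3  ⊔preds=[-4,5]  new=[-4,5]  old=[-3,5]  +wl: 0,2
  step 10. node 1  ⊔preds=[-4,5]  new=[-5,5]  old=[-4,5]  +wl: 3
  step 11. node 0  ⊔preds=[-5,5]  new=[-2,5]  stable
  step 12. node 2  ⊔preds=[-5,5]  new=[-5,5]  old=[-4,5]  +wl: 0,1
  step 13. node 3  ⊔preds=[-5,5]  new=[-5,5]  old=[-4,5]  +wl: 2
  step 14. node 0  ⊔preds=[-5,5]  new=[-2,5]  stable
  step 15. node 1  ⊔preds=[-5,5]  new=[-5,5]  stable
  step 16. node 2  ⊔preds=[-5,5]  new=[-5,5]  stable

Least fixpoint reached:
  node 0: [-2,5]
  node 1: [-5,5]
  node 2: [-5,5]
  node 3: [-5,5]

[-5,5]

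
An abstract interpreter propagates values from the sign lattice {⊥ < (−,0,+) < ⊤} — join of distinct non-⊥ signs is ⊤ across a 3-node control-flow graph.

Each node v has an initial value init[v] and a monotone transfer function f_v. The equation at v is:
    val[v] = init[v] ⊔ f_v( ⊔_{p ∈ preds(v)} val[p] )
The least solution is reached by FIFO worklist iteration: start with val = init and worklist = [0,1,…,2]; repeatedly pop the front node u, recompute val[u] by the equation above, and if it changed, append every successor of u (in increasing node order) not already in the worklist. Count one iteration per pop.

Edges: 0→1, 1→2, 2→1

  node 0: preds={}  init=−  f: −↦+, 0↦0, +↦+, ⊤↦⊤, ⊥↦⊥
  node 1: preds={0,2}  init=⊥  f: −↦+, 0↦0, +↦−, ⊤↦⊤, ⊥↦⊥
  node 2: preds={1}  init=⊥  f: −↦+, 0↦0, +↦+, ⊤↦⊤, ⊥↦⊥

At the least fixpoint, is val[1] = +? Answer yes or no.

no

Worklist (6 pops):
  #1 pop 0: in=⊥ → − (no change)
  #2 pop 1: in=− → + (was ⊥); enqueue []
  #3 pop 2: in=+ → + (was ⊥); enqueue [1]
  #4 pop 1: in=⊤ → ⊤ (was +); enqueue [2]
  #5 pop 2: in=⊤ → ⊤ (was +); enqueue [1]
  #6 pop 1: in=⊤ → ⊤ (no change)

Fixpoint:
  val[0] = −
  val[1] = ⊤
  val[2] = ⊤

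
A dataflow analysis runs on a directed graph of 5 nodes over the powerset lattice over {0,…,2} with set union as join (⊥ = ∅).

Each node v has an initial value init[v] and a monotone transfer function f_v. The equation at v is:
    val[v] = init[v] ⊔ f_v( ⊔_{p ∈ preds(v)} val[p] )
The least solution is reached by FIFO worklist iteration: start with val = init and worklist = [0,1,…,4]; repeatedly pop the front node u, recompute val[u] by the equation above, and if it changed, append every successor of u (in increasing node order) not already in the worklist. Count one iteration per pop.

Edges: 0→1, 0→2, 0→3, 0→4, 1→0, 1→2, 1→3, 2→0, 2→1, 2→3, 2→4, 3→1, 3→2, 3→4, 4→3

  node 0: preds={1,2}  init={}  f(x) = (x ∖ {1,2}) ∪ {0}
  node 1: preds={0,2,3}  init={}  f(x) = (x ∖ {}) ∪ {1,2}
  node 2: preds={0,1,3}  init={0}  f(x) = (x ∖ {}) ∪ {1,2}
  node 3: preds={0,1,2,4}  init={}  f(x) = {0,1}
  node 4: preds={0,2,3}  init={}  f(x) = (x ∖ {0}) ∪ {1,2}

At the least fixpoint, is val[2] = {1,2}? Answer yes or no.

no

Worklist (9 pops):
  #1 pop 0: in={0} → {0} (was {}); enqueue []
  #2 pop 1: in={0} → {0,1,2} (was {}); enqueue [0]
  #3 pop 2: in={0,1,2} → {0,1,2} (was {0}); enqueue [1]
  #4 pop 3: in={0,1,2} → {0,1} (was {}); enqueue [2]
  #5 pop 4: in={0,1,2} → {1,2} (was {}); enqueue [3]
  #6 pop 0: in={0,1,2} → {0} (no change)
  #7 pop 1: in={0,1,2} → {0,1,2} (no change)
  #8 pop 2: in={0,1,2} → {0,1,2} (no change)
  #9 pop 3: in={0,1,2} → {0,1} (no change)

Fixpoint:
  val[0] = {0}
  val[1] = {0,1,2}
  val[2] = {0,1,2}
  val[3] = {0,1}
  val[4] = {1,2}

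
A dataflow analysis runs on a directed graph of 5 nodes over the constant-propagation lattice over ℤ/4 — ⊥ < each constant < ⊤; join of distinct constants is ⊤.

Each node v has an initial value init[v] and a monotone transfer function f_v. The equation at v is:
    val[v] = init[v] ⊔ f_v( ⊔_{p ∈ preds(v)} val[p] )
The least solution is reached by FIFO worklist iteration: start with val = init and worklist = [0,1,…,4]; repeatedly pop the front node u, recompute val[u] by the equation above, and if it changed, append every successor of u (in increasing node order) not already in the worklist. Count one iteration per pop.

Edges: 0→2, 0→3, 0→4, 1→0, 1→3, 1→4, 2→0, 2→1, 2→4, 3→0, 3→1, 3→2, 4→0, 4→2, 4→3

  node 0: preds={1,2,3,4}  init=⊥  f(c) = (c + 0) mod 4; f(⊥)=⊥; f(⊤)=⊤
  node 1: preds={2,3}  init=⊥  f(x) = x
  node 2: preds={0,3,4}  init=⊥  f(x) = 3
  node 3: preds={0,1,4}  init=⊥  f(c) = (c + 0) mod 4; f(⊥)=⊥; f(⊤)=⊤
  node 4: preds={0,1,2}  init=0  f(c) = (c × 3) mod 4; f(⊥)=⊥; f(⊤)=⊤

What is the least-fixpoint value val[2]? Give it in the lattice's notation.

Trace (13 dequeues):
  [1] u=0 | in 0 | out 0 | prev ⊥ | push {}
  [2] u=1 | in ⊥ | out ⊥ | ==
  [3] u=2 | in 0 | out 3 | prev ⊥ | push {0,1}
  [4] u=3 | in 0 | out 0 | prev ⊥ | push {2}
  [5] u=4 | in ⊤ | out ⊤ | prev 0 | push {3}
  [6] u=0 | in ⊤ | out ⊤ | prev 0 | push {4}
  [7] u=1 | in ⊤ | out ⊤ | prev ⊥ | push {0}
  [8] u=2 | in ⊤ | out 3 | ==
  [9] u=3 | in ⊤ | out ⊤ | prev 0 | push {1,2}
  [10] u=4 | in ⊤ | out ⊤ | ==
  [11] u=0 | in ⊤ | out ⊤ | ==
  [12] u=1 | in ⊤ | out ⊤ | ==
  [13] u=2 | in ⊤ | out 3 | ==

Converged values:
  [0] ⊤
  [1] ⊤
  [2] 3
  [3] ⊤
  [4] ⊤

3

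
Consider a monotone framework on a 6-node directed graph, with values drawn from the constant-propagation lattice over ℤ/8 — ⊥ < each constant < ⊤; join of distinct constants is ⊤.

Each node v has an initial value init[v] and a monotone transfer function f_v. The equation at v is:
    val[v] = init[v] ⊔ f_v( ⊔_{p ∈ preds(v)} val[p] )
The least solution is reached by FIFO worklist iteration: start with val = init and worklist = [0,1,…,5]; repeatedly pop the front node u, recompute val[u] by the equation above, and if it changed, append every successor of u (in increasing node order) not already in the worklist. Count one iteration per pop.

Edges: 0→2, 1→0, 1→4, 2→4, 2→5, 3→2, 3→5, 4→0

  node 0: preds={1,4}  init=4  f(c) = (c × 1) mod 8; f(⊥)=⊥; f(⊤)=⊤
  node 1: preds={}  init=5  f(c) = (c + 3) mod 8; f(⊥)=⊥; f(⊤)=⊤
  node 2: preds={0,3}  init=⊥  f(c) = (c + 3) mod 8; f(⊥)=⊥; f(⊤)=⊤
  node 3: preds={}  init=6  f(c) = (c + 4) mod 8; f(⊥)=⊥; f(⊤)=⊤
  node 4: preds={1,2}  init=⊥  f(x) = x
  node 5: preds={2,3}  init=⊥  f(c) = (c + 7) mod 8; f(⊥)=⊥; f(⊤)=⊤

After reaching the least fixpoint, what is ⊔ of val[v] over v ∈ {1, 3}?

⊤

Iteration log — 7 steps:
  step 1. node 0  ⊔preds=5  new=⊤  old=4  +wl: 
  step 2. node 1  ⊔preds=⊥  new=5  stable
  step 3. node 2  ⊔preds=⊤  new=⊤  old=⊥  +wl: 
  step 4. node 3  ⊔preds=⊥  new=6  stable
  step 5. node 4  ⊔preds=⊤  new=⊤  old=⊥  +wl: 0
  step 6. node 5  ⊔preds=⊤  new=⊤  old=⊥  +wl: 
  step 7. node 0  ⊔preds=⊤  new=⊤  stable

Least fixpoint reached:
  node 0: ⊤
  node 1: 5
  node 2: ⊤
  node 3: 6
  node 4: ⊤
  node 5: ⊤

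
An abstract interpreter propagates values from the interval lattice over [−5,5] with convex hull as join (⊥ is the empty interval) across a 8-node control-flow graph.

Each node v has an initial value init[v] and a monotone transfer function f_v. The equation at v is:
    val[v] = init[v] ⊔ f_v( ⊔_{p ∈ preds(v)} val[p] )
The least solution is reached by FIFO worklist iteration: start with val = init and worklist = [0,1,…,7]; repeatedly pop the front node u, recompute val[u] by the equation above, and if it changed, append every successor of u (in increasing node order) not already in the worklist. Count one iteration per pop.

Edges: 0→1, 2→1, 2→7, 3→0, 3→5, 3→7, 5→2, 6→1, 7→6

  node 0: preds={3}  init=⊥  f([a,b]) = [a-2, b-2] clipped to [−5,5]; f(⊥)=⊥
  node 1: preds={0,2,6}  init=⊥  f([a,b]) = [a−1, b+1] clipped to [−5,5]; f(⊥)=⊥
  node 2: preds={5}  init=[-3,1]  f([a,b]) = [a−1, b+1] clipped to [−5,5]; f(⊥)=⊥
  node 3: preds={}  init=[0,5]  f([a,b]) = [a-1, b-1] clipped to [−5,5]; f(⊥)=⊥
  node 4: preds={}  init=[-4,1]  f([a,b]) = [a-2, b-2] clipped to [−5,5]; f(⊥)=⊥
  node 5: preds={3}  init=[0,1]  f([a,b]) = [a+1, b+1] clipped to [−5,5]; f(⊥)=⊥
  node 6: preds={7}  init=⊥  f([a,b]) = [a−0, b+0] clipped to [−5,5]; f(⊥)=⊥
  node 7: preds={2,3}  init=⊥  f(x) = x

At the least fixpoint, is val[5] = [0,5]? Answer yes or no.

yes

Iteration log — 13 steps:
  step 1. node 0  ⊔preds=[0,5]  new=[-2,3]  old=⊥  +wl: 
  step 2. node 1  ⊔preds=[-3,3]  new=[-4,4]  old=⊥  +wl: 
  step 3. node 2  ⊔preds=[0,1]  new=[-3,2]  old=[-3,1]  +wl: 1
  step 4. node 3  ⊔preds=⊥  new=[0,5]  stable
  step 5. node 4  ⊔preds=⊥  new=[-4,1]  stable
  step 6. node 5  ⊔preds=[0,5]  new=[0,5]  old=[0,1]  +wl: 2
  step 7. node 6  ⊔preds=⊥  new=⊥  stable
  step 8. node 7  ⊔preds=[-3,5]  new=[-3,5]  old=⊥  +wl: 6
  step 9. node 1  ⊔preds=[-3,3]  new=[-4,4]  stable
  step 10. node 2  ⊔preds=[0,5]  new=[-3,5]  old=[-3,2]  +wl: 1,7
  step 11. node 6  ⊔preds=[-3,5]  new=[-3,5]  old=⊥  +wl: 
  step 12. node 1  ⊔preds=[-3,5]  new=[-4,5]  old=[-4,4]  +wl: 
  step 13. node 7  ⊔preds=[-3,5]  new=[-3,5]  stable

Least fixpoint reached:
  node 0: [-2,3]
  node 1: [-4,5]
  node 2: [-3,5]
  node 3: [0,5]
  node 4: [-4,1]
  node 5: [0,5]
  node 6: [-3,5]
  node 7: [-3,5]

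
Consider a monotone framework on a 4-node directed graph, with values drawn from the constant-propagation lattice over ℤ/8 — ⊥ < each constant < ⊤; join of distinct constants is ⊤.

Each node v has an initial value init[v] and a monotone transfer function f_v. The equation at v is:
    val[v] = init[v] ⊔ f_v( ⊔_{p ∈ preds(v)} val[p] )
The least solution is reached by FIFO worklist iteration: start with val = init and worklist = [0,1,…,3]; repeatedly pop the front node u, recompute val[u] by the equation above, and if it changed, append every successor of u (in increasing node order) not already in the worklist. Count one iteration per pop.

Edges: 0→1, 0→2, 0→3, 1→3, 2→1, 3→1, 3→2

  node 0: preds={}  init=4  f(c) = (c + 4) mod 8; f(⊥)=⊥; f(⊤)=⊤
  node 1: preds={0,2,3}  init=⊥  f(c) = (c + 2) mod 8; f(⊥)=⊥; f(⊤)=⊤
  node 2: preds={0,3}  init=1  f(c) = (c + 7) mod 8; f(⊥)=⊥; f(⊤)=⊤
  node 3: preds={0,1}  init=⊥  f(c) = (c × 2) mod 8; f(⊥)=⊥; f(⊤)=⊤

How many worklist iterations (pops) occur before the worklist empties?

6

Trace (6 dequeues):
  [1] u=0 | in ⊥ | out 4 | ==
  [2] u=1 | in ⊤ | out ⊤ | prev ⊥ | push {}
  [3] u=2 | in 4 | out ⊤ | prev 1 | push {1}
  [4] u=3 | in ⊤ | out ⊤ | prev ⊥ | push {2}
  [5] u=1 | in ⊤ | out ⊤ | ==
  [6] u=2 | in ⊤ | out ⊤ | ==

Converged values:
  [0] 4
  [1] ⊤
  [2] ⊤
  [3] ⊤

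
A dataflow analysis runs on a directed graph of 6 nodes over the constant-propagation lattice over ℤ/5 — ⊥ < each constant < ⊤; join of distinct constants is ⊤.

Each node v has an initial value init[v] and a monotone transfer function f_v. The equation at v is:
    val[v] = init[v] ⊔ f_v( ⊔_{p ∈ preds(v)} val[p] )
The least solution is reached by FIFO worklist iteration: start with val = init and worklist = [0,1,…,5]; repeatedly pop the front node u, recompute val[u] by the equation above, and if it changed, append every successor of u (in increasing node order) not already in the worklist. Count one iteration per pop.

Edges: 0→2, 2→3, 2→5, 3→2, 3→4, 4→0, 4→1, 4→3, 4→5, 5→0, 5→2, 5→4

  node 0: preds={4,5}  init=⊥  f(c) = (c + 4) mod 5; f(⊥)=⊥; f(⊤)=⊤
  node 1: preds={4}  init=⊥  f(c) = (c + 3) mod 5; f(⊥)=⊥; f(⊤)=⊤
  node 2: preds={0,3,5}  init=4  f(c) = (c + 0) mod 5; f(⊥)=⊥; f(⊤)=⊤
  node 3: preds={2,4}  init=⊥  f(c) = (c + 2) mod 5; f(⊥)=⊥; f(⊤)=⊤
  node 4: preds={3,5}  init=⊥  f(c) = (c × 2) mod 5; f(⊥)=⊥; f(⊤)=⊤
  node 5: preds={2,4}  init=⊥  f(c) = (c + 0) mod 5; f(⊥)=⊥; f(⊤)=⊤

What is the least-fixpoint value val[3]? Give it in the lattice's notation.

⊤

Iteration log — 16 steps:
  step 1. node 0  ⊔preds=⊥  new=⊥  stable
  step 2. node 1  ⊔preds=⊥  new=⊥  stable
  step 3. node 2  ⊔preds=⊥  new=4  stable
  step 4. node 3  ⊔preds=4  new=1  old=⊥  +wl: 2
  step 5. node 4  ⊔preds=1  new=2  old=⊥  +wl: 0,1,3
  step 6. node 5  ⊔preds=⊤  new=⊤  old=⊥  +wl: 4
  step 7. node 2  ⊔preds=⊤  new=⊤  old=4  +wl: 5
  step 8. node 0  ⊔preds=⊤  new=⊤  old=⊥  +wl: 2
  step 9. node 1  ⊔preds=2  new=0  old=⊥  +wl: 
  step 10. node 3  ⊔preds=⊤  new=⊤  old=1  +wl: 
  step 11. node 4  ⊔preds=⊤  new=⊤  old=2  +wl: 0,1,3
  step 12. node 5  ⊔preds=⊤  new=⊤  stable
  step 13. node 2  ⊔preds=⊤  new=⊤  stable
  step 14. node 0  ⊔preds=⊤  new=⊤  stable
  step 15. node 1  ⊔preds=⊤  new=⊤  old=0  +wl: 
  step 16. node 3  ⊔preds=⊤  new=⊤  stable

Least fixpoint reached:
  node 0: ⊤
  node 1: ⊤
  node 2: ⊤
  node 3: ⊤
  node 4: ⊤
  node 5: ⊤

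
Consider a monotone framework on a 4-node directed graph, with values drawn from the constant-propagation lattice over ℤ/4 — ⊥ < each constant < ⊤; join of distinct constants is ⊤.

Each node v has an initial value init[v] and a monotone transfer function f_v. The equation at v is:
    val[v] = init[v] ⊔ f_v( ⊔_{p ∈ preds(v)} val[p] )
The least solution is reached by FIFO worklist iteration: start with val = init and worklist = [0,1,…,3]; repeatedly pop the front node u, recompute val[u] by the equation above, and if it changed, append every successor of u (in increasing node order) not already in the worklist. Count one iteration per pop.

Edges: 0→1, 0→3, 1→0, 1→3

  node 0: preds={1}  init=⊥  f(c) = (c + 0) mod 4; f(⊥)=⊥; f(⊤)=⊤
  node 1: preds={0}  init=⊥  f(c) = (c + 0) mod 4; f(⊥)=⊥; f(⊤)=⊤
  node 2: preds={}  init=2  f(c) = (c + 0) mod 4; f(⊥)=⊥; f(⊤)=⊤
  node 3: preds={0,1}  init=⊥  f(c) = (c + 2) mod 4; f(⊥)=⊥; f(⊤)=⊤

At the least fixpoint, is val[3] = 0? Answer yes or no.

no

Worklist (4 pops):
  #1 pop 0: in=⊥ → ⊥ (no change)
  #2 pop 1: in=⊥ → ⊥ (no change)
  #3 pop 2: in=⊥ → 2 (no change)
  #4 pop 3: in=⊥ → ⊥ (no change)

Fixpoint:
  val[0] = ⊥
  val[1] = ⊥
  val[2] = 2
  val[3] = ⊥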